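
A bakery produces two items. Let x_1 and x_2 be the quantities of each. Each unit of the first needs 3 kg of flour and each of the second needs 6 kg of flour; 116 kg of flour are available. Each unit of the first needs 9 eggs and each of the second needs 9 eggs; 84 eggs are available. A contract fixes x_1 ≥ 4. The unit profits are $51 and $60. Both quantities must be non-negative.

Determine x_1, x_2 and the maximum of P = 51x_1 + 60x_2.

x_1 = 4, x_2 = 16/3, maximum P = 524

Extreme points and P = 51x_1 + 60x_2:
  (28/3, 0) → P = 476
  (4, 0) → P = 204
  (4, 16/3) → P = 524

At the optimal vertex, 9x_1 + 9x_2 = 84 and x_1 = 4.
Solving simultaneously gives x_1 = 4, x_2 = 16/3.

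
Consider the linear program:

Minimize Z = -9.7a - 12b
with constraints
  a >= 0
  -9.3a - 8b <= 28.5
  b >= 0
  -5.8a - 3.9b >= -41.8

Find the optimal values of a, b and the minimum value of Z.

Vertices and Z = -9.7a - 12b:
  (0, 0) → Z = 0
  (0, 418/39) → Z = -1672/13
  (209/29, 0) → Z = -20273/290

a = 0, b = 418/39, minimum Z = -1672/13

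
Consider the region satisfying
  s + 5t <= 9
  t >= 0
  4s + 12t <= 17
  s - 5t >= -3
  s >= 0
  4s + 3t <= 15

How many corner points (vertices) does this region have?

5

Intersecting each pair of boundary lines and keeping only the points that satisfy every inequality leaves:
  (0, 0)
  (15/4, 0)
  (49/32, 29/32)
  (43/12, 2/9)
  (0, 3/5)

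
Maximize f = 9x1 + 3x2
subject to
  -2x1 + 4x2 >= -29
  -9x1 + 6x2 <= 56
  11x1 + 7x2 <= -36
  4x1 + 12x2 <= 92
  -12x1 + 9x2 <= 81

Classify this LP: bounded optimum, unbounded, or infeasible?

bounded optimum

Corner points and f = 9x1 + 3x2:
  (-199/12, -373/24) → f = -1567/8
  (59/58, -391/58) → f = -321/29
  (-608/129, 292/129) → f = -1532/43
The feasible region has finitely many vertices and no improving ray; the maximum is -321/29 at (59/58, -391/58).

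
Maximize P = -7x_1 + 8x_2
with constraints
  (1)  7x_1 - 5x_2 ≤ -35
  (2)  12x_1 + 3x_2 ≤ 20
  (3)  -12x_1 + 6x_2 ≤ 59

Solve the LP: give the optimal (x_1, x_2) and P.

x_1 = -19/36, x_2 = 79/9, maximum P = 887/12

Extreme points and P = -7x_1 + 8x_2:
  (-5/81, 560/81) → P = 1505/27
  (-85/18, 7/18) → P = 217/6
  (-19/36, 79/9) → P = 887/12

At the optimal vertex, 12x_1 + 3x_2 = 20 and -12x_1 + 6x_2 = 59.
Solving simultaneously gives x_1 = -19/36, x_2 = 79/9.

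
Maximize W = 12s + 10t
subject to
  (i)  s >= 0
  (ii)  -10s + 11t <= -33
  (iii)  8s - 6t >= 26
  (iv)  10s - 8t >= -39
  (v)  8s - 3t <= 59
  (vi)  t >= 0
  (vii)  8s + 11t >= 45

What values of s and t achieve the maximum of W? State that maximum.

s = 275/29, t = 163/29, maximum W = 170

Extreme points and W = 12s + 10t:
  (275/29, 163/29) → W = 170
  (13/3, 31/33) → W = 2026/33
  (59/8, 0) → W = 177/2
  (45/8, 0) → W = 135/2

At the optimal vertex, -10s + 11t = -33 and 8s - 3t = 59.
Solving simultaneously gives s = 275/29, t = 163/29.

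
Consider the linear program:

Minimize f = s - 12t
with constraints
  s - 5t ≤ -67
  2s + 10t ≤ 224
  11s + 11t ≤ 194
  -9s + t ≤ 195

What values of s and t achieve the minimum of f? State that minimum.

s = -863/46, t = 1203/46, minimum f = -15299/46

Corner points and f = s - 12t:
  (233/66, 931/66) → f = -10939/66
  (-227/11, 102/11) → f = -1451/11
  (-131/22, 519/22) → f = -6359/22
  (-863/46, 1203/46) → f = -15299/46

At the optimal vertex, 2s + 10t = 224 and -9s + t = 195.
Solving simultaneously gives s = -863/46, t = 1203/46.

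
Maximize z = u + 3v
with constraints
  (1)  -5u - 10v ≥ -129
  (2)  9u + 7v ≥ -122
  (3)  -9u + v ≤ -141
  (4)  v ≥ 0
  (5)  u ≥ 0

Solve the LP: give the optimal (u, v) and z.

Feasible corners and z = u + 3v:
  (81/5, 24/5) → z = 153/5
  (129/5, 0) → z = 129/5
  (47/3, 0) → z = 47/3

The optimum lies where -5u - 10v = -129 and -9u + v = -141.
Solving simultaneously gives u = 81/5, v = 24/5.

u = 81/5, v = 24/5, maximum z = 153/5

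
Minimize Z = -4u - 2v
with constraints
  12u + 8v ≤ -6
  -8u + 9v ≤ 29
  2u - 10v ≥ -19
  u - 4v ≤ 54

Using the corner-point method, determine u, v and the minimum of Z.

u = 51/7, v = -327/28, minimum Z = -81/14

Vertices and Z = -4u - 2v:
  (-53/34, 27/17) → Z = 52/17
  (51/7, -327/28) → Z = -81/14
  (-119/62, 47/31) → Z = 144/31
  (-602/23, -461/23) → Z = 3330/23

At the optimal vertex, 12u + 8v = -6 and u - 4v = 54.
Solving simultaneously gives u = 51/7, v = -327/28.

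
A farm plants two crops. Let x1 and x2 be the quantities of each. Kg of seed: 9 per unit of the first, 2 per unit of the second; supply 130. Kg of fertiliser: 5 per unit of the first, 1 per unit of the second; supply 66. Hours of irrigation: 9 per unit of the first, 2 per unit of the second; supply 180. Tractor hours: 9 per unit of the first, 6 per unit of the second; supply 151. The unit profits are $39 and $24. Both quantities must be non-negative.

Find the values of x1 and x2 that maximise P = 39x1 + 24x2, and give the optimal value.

Corner points and P = 39x1 + 24x2:
  (0, 0) → P = 0
  (0, 151/6) → P = 604
  (66/5, 0) → P = 2574/5
  (35/3, 23/3) → P = 639

At the optimal vertex, 5x1 + x2 = 66 and 9x1 + 6x2 = 151.
Solving simultaneously gives x1 = 35/3, x2 = 23/3.

x1 = 35/3, x2 = 23/3, maximum P = 639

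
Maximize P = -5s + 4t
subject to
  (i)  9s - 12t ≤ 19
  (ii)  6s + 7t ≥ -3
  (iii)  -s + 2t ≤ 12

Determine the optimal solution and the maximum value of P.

s = -90/19, t = 69/19, maximum P = 726/19

Vertices and P = -5s + 4t:
  (97/135, -47/45) → P = -1049/135
  (91/3, 127/6) → P = -67
  (-90/19, 69/19) → P = 726/19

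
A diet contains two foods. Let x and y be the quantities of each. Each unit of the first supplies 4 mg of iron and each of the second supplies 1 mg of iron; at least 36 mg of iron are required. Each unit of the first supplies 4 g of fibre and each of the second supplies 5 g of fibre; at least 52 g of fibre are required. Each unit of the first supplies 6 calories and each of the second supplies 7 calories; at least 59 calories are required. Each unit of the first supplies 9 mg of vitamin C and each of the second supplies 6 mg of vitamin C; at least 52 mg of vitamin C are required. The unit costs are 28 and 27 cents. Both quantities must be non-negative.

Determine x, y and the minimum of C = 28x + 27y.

x = 8, y = 4, minimum C = 332

Feasible corners and C = 28x + 27y:
  (0, 36) → C = 972
  (13, 0) → C = 364
  (8, 4) → C = 332
The feasible region is unbounded (it extends along (0, 1), (1, 0)), but C strictly increases along every unbounded feasible direction, so there is no improving ray and the minimum is attained at a vertex.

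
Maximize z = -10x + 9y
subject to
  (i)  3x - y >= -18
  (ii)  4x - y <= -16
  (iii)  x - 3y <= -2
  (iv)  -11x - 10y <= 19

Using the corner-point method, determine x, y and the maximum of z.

The binding constraints are 3x - y = -18 and 4x - y = -16.
Solving simultaneously gives x = 2, y = 24.

x = 2, y = 24, maximum z = 196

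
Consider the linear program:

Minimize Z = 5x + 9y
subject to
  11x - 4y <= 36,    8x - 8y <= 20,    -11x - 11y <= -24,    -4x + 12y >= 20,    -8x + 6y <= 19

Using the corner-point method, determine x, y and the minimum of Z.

x = 17/44, y = 79/44, minimum Z = 199/11

At the optimal vertex, -11x - 11y = -24 and -4x + 12y = 20.
Solving simultaneously gives x = 17/44, y = 79/44.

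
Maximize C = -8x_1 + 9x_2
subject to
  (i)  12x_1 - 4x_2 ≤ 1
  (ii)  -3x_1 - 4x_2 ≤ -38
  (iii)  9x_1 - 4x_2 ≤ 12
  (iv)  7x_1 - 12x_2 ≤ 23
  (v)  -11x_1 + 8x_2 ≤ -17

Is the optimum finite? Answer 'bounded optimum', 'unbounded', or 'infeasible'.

infeasible

The boundaries 12x_1 - 4x_2 = 1 and -3x_1 - 4x_2 = -38 meet at (13/5, 151/20), but that point violates -11x_1 + 8x_2 ≤ -17. Every candidate vertex is excluded by some other constraint, so the feasible region is empty.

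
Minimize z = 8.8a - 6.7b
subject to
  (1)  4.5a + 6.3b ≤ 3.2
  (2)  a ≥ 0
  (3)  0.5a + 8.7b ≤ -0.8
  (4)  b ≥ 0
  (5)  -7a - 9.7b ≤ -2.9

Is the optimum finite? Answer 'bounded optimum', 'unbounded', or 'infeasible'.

The boundaries 4.5a + 6.3b = 3.2 and a = 0 meet at (0, 32/63), but that point violates 0.5a + 8.7b ≤ -0.8. Every candidate vertex is excluded by some other constraint, so the feasible region is empty.

infeasible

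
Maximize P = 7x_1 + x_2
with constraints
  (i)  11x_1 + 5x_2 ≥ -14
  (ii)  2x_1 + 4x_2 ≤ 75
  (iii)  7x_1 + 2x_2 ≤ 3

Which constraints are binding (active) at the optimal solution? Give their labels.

(i) and (iii)

Vertices and P = 7x_1 + x_2:
  (-431/34, 853/34) → P = -1082/17
  (43/13, -131/13) → P = 170/13
  (-23/4, 173/8) → P = -149/8

The maximum is at (43/13, -131/13). Substituting into each constraint, equality holds for (i) and (iii); the remaining constraints have slack.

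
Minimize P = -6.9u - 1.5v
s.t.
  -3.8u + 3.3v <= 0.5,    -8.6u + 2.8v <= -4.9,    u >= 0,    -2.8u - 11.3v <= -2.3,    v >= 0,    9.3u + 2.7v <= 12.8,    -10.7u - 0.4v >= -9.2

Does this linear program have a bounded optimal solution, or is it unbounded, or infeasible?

Extreme points and P = -6.9u - 1.5v:
  (6181/10502, 303/5251) → P = -435579/105020
  (693/835, 2669/3340) → P = -231303/33400
  (23/28, 0) → P = -1587/280
  (92/107, 0) → P = -3174/535
The feasible region has finitely many vertices and no improving ray; the minimum is -231303/33400 at (693/835, 2669/3340).

bounded optimum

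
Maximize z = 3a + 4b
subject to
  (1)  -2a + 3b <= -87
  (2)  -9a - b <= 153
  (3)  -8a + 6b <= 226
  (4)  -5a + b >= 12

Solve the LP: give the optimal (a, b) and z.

Vertices and z = 3a + 4b:
  (-372/29, -1089/29) → z = -5472/29
  (-123/13, -459/13) → z = -2205/13
  (-165/14, -657/14) → z = -3123/14

The optimum lies where -2a + 3b = -87 and -5a + b = 12.
Solving simultaneously gives a = -123/13, b = -459/13.

a = -123/13, b = -459/13, maximum z = -2205/13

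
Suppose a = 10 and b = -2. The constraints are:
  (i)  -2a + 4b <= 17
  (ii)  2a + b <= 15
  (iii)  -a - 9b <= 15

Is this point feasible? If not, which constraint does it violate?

Constraint (ii): 2a + b = 18, which is not ≤ 15. All other constraints are satisfied.

not feasible — violates (ii)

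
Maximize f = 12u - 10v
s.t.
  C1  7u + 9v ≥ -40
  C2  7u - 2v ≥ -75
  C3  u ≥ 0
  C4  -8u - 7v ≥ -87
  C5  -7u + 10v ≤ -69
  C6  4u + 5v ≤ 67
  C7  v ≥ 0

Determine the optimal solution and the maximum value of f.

u = 87/8, v = 0, maximum f = 261/2

At the optimal vertex, -8u - 7v = -87 and v = 0.
Solving simultaneously gives u = 87/8, v = 0.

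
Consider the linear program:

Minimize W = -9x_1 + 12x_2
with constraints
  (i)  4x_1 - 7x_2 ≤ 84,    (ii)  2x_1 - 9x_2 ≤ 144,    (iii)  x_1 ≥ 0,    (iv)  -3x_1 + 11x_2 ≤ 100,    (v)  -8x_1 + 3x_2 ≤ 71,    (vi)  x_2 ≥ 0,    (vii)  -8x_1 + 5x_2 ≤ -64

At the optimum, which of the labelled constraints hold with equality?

Vertices and W = -9x_1 + 12x_2:
  (1624/23, 652/23) → W = -6792/23
  (21, 0) → W = -189
  (1204/73, 992/73) → W = 1068/73
  (8, 0) → W = -72

The minimum is at (1624/23, 652/23). Substituting into each constraint, equality holds for (i) and (iv); the remaining constraints have slack.

(i) and (iv)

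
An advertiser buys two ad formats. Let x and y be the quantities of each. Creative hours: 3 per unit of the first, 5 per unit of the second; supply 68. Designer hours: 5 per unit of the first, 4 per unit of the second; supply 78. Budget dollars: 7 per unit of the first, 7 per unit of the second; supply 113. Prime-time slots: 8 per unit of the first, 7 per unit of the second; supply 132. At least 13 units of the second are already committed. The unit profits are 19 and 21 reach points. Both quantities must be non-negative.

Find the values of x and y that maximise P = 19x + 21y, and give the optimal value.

x = 1, y = 13, maximum P = 292

Corner points and P = 19x + 21y:
  (0, 68/5) → P = 1428/5
  (0, 13) → P = 273
  (1, 13) → P = 292

The optimum lies where 3x + 5y = 68 and y = 13.
Solving simultaneously gives x = 1, y = 13.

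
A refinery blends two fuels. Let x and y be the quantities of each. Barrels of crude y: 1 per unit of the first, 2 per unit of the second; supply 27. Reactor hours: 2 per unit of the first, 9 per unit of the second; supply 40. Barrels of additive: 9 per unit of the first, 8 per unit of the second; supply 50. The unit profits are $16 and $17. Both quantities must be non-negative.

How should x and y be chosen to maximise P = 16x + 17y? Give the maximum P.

x = 2, y = 4, maximum P = 100

Extreme points and P = 16x + 17y:
  (0, 0) → P = 0
  (0, 40/9) → P = 680/9
  (50/9, 0) → P = 800/9
  (2, 4) → P = 100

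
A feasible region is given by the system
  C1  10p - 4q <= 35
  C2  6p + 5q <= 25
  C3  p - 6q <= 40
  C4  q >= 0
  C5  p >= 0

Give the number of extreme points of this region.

4

Pairwise boundary intersections that survive every other constraint:
  (275/74, 20/37)
  (7/2, 0)
  (0, 5)
  (0, 0)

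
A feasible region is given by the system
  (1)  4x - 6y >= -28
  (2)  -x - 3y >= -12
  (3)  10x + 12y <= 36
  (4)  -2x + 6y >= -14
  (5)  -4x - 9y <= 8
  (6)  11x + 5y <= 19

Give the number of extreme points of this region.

5

Pairwise boundary intersections that survive every other constraint:
  (-10/9, 106/27)
  (-5, 4/3)
  (24/41, 103/41)
  (13/7, -12/7)
  (46/19, -29/19)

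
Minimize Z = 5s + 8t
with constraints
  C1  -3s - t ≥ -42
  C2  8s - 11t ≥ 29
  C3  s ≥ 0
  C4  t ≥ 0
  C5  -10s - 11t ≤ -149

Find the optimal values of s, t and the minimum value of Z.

Extreme points and Z = 5s + 8t:
  (491/41, 249/41) → Z = 4447/41
  (313/23, 27/23) → Z = 1781/23
  (89/9, 41/9) → Z = 773/9

The optimum lies where -3s - t = -42 and -10s - 11t = -149.
Solving simultaneously gives s = 313/23, t = 27/23.

s = 313/23, t = 27/23, minimum Z = 1781/23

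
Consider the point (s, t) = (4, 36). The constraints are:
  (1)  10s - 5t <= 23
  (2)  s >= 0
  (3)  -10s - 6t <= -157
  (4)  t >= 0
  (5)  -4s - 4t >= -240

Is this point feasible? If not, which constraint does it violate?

(1): -140 ≤ 23 ✓
(2): 4 ≥ 0 ✓
(3): -256 ≤ -157 ✓
(4): 36 ≥ 0 ✓
(5): -160 ≥ -240 ✓

feasible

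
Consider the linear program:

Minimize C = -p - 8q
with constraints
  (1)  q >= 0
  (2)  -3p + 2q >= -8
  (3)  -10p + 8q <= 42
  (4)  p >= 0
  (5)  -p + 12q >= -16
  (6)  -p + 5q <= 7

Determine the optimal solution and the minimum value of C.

Vertices and C = -p - 8q:
  (8/3, 0) → C = -8/3
  (0, 0) → C = 0
  (54/13, 29/13) → C = -22
  (0, 7/5) → C = -56/5

p = 54/13, q = 29/13, minimum C = -22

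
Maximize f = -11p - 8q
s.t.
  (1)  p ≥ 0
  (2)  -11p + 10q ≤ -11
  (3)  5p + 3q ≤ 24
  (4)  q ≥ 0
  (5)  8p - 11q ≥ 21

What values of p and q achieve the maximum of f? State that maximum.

p = 21/8, q = 0, maximum f = -231/8

Feasible corners and f = -11p - 8q:
  (24/5, 0) → f = -264/5
  (327/79, 87/79) → f = -4293/79
  (21/8, 0) → f = -231/8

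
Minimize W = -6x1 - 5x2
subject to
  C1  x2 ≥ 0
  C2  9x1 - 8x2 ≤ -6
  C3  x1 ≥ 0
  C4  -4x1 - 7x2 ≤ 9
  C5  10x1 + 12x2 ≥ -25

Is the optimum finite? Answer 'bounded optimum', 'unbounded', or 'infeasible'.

unbounded

From the feasible point (0, 3/4), moving in the direction (0, 1) keeps every constraint satisfied while W decreases without bound.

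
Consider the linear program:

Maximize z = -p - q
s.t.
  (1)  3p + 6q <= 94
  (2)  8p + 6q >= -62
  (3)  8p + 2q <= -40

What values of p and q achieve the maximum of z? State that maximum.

Corner points and z = -p - q:
  (-156/5, 469/15) → z = -1/15
  (-214/21, 436/21) → z = -74/7
  (-29/8, -11/2) → z = 73/8

p = -29/8, q = -11/2, maximum z = 73/8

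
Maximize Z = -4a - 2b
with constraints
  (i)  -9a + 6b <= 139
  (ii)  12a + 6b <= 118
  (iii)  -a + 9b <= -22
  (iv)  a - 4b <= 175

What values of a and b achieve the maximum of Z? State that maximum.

Feasible corners and Z = -4a - 2b:
  (-461/25, -337/75) → Z = 6206/75
  (-803/15, -857/15) → Z = 1642/5
  (199/19, -73/57) → Z = -118/3
  (761/27, -991/27) → Z = -118/3

At the optimal vertex, -9a + 6b = 139 and a - 4b = 175.
Solving simultaneously gives a = -803/15, b = -857/15.

a = -803/15, b = -857/15, maximum Z = 1642/5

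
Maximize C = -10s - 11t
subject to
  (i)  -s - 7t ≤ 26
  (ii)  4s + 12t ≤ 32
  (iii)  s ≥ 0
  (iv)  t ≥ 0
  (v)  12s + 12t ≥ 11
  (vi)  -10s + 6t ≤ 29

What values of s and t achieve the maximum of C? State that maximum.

s = 11/12, t = 0, maximum C = -55/6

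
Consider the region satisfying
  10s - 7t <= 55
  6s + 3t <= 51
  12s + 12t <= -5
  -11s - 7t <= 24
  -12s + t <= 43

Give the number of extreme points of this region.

4

Intersecting each pair of boundary lines and keeping only the points that satisfy every inequality leaves:
  (625/204, -355/102)
  (31/21, -845/147)
  (-521/156, 38/13)
  (-65/19, 37/19)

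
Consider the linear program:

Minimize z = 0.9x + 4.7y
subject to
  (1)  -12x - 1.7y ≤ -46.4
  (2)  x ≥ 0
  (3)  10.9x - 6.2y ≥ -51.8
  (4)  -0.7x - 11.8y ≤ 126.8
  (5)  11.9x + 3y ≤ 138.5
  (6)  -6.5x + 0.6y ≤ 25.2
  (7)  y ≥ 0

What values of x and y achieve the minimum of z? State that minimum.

Vertices and z = 0.9x + 4.7y:
  (19962/9293, 112736/9293) → z = 547825/9293
  (58/15, 0) → z = 87/25
  (35165/5324, 212607/10648) → z = 10625499/106480
  (1385/119, 0) → z = 2493/238

At the optimal vertex, -12x - 1.7y = -46.4 and y = 0.
Solving simultaneously gives x = 58/15, y = 0.

x = 58/15, y = 0, minimum z = 87/25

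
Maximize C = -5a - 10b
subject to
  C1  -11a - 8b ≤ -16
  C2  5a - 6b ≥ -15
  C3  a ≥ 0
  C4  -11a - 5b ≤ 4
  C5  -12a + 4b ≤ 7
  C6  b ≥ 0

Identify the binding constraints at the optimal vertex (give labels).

Vertices and C = -5a - 10b:
  (2/35, 269/140) → C = -39/2
  (16/11, 0) → C = -80/11
  (9/26, 145/52) → C = -385/13
The feasible region is unbounded (it extends along (6, 5), (1, 0)), but C strictly decreases along every unbounded feasible direction, so there is no improving ray and the maximum is attained at a vertex.

The maximum is at (16/11, 0). Substituting into each constraint, equality holds for C1 and C6; the remaining constraints have slack.

C1 and C6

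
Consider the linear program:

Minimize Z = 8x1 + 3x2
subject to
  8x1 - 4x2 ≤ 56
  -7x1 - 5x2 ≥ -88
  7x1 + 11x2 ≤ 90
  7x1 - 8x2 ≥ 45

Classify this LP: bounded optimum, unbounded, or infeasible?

From the feasible point (67/9, 8/9), moving in the direction (-8, -7) keeps every constraint satisfied while Z decreases without bound.

unbounded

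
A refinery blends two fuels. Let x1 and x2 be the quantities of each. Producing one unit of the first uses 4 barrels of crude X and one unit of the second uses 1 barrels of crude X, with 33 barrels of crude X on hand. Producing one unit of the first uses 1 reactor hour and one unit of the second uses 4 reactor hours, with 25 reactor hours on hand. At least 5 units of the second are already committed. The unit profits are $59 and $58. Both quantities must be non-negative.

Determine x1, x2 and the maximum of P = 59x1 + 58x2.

x1 = 5, x2 = 5, maximum P = 585

Vertices and P = 59x1 + 58x2:
  (0, 25/4) → P = 725/2
  (0, 5) → P = 290
  (5, 5) → P = 585

The optimum lies where x1 + 4x2 = 25 and x2 = 5.
Solving simultaneously gives x1 = 5, x2 = 5.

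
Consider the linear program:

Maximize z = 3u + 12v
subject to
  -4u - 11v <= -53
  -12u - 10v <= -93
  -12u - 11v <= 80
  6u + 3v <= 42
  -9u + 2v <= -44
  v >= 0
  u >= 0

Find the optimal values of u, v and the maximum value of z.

u = 72/13, v = 38/13, maximum z = 672/13

Vertices and z = 3u + 12v:
  (101/18, 25/9) → z = 301/6
  (590/107, 301/107) → z = 5382/107
  (72/13, 38/13) → z = 672/13

At the optimal vertex, 6u + 3v = 42 and -9u + 2v = -44.
Solving simultaneously gives u = 72/13, v = 38/13.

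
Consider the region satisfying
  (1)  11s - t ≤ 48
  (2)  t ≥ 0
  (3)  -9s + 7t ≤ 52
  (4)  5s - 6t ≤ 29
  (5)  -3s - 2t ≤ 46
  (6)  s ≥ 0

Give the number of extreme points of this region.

4

Pairwise boundary intersections that survive every other constraint:
  (48/11, 0)
  (97/17, 251/17)
  (0, 0)
  (0, 52/7)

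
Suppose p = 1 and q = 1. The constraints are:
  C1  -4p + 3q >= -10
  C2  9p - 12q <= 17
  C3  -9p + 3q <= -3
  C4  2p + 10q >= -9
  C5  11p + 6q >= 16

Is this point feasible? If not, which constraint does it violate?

feasible

C1: -1 ≥ -10 ✓
C2: -3 ≤ 17 ✓
C3: -6 ≤ -3 ✓
C4: 12 ≥ -9 ✓
C5: 17 ≥ 16 ✓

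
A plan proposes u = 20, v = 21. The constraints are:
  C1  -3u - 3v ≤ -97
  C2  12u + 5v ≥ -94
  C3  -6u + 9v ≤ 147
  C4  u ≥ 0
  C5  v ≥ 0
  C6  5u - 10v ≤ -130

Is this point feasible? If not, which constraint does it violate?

not feasible — violates C6

Constraint C6: 5u - 10v = -110, which is not ≤ -130. All other constraints are satisfied.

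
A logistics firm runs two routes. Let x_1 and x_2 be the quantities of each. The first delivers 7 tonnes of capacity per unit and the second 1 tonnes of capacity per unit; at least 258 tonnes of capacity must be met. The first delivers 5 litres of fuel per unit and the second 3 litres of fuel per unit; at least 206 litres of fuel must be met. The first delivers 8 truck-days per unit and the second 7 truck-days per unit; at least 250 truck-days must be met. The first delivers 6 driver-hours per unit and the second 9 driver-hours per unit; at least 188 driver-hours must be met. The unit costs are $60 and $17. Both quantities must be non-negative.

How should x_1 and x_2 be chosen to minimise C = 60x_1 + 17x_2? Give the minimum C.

Vertices and C = 60x_1 + 17x_2:
  (0, 258) → C = 4386
  (206/5, 0) → C = 2472
  (71/2, 19/2) → C = 4583/2
The feasible region is unbounded (it extends along (0, 1), (1, 0)), but C strictly increases along every unbounded feasible direction, so there is no improving ray and the minimum is attained at a vertex.

x_1 = 71/2, x_2 = 19/2, minimum C = 4583/2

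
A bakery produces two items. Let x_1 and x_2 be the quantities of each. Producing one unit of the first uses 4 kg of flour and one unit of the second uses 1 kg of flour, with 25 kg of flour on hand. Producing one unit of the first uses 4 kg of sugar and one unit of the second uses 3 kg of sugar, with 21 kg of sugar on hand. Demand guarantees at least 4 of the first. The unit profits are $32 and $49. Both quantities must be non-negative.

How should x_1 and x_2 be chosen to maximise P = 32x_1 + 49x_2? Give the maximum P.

The optimum lies where 4x_1 + 3x_2 = 21 and x_1 = 4.
Solving simultaneously gives x_1 = 4, x_2 = 5/3.

x_1 = 4, x_2 = 5/3, maximum P = 629/3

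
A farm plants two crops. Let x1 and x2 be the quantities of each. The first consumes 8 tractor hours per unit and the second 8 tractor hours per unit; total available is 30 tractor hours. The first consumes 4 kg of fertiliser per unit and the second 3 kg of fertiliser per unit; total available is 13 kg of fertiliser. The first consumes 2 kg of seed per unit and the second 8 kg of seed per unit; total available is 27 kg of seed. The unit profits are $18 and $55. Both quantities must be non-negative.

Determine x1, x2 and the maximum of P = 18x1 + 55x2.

x1 = 1/2, x2 = 13/4, maximum P = 751/4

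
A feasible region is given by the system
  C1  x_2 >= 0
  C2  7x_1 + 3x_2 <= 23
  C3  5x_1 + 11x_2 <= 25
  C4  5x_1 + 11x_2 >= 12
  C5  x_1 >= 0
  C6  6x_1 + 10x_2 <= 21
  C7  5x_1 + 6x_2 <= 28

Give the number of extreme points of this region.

Of the 20 pairwise boundary intersections, those satisfying every inequality are:
  (23/7, 0)
  (12/5, 0)
  (167/52, 9/52)
  (0, 12/11)
  (0, 21/10)

5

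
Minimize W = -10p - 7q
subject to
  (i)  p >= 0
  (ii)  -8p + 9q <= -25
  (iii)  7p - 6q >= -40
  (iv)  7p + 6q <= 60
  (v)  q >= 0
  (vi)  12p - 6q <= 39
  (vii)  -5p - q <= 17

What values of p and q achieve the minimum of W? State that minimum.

p = 67/20, q = 1/5, minimum W = -349/10

Feasible corners and W = -10p - 7q:
  (25/8, 0) → W = -125/4
  (67/20, 1/5) → W = -349/10
  (13/4, 0) → W = -65/2

The optimum lies where -8p + 9q = -25 and 12p - 6q = 39.
Solving simultaneously gives p = 67/20, q = 1/5.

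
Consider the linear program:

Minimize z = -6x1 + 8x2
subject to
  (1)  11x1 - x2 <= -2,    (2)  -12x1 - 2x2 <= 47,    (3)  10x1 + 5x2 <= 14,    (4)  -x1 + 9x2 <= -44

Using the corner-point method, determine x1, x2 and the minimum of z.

x1 = -3/2, x2 = -29/2, minimum z = -107

Feasible corners and z = -6x1 + 8x2:
  (-3/2, -29/2) → z = -107
  (-31/49, -243/49) → z = -1758/49
  (-67/22, -115/22) → z = -259/11

At the optimal vertex, 11x1 - x2 = -2 and -12x1 - 2x2 = 47.
Solving simultaneously gives x1 = -3/2, x2 = -29/2.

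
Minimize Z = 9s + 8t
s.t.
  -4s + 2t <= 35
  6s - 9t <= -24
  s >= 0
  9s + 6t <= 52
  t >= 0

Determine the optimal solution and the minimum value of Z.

Vertices and Z = 9s + 8t:
  (0, 8/3) → Z = 64/3
  (36/13, 176/39) → Z = 2380/39
  (0, 26/3) → Z = 208/3

At the optimal vertex, 6s - 9t = -24 and s = 0.
Solving simultaneously gives s = 0, t = 8/3.

s = 0, t = 8/3, minimum Z = 64/3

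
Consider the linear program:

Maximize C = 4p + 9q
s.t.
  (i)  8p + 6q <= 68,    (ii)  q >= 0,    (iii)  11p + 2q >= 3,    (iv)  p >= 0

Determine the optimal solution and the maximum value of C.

p = 0, q = 34/3, maximum C = 102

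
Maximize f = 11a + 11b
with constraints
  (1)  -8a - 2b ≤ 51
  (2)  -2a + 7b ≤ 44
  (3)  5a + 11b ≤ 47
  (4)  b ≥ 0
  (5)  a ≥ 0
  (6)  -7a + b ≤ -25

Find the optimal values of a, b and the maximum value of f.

Extreme points and f = 11a + 11b:
  (47/5, 0) → f = 517/5
  (161/41, 102/41) → f = 2893/41
  (25/7, 0) → f = 275/7

The binding constraints are 5a + 11b = 47 and b = 0.
Solving simultaneously gives a = 47/5, b = 0.

a = 47/5, b = 0, maximum f = 517/5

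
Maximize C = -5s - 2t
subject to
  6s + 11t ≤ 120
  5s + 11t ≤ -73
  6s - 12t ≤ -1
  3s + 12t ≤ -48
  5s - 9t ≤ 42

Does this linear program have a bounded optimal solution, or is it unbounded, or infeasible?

From the feasible point (-887/126, -433/126), moving in the direction (-12, -6) keeps every constraint satisfied while C increases without bound.

unbounded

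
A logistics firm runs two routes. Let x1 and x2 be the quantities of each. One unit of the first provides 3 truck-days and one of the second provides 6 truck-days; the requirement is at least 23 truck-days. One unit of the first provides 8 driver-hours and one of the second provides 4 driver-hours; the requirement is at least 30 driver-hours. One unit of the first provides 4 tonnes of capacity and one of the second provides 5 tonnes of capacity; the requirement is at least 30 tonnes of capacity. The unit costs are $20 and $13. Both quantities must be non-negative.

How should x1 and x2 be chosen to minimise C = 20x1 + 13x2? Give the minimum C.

x1 = 5/4, x2 = 5, minimum C = 90

Vertices and C = 20x1 + 13x2:
  (0, 15/2) → C = 195/2
  (23/3, 0) → C = 460/3
  (65/9, 2/9) → C = 442/3
  (5/4, 5) → C = 90
The feasible region is unbounded (it extends along (0, 1), (1, 0)), but C strictly increases along every unbounded feasible direction, so there is no improving ray and the minimum is attained at a vertex.

The optimum lies where 8x1 + 4x2 = 30 and 4x1 + 5x2 = 30.
Solving simultaneously gives x1 = 5/4, x2 = 5.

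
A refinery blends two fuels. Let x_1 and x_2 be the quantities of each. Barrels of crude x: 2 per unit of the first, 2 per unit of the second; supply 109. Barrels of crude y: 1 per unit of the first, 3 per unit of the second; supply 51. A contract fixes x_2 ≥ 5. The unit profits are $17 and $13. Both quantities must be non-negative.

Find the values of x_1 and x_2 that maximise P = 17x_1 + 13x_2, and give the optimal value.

Corner points and P = 17x_1 + 13x_2:
  (0, 17) → P = 221
  (0, 5) → P = 65
  (36, 5) → P = 677

The optimum lies where x_1 + 3x_2 = 51 and x_2 = 5.
Solving simultaneously gives x_1 = 36, x_2 = 5.

x_1 = 36, x_2 = 5, maximum P = 677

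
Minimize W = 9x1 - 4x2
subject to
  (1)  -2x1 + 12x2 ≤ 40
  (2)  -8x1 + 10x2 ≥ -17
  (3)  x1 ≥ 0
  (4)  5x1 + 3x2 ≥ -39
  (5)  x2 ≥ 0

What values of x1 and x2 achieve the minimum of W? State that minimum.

x1 = 0, x2 = 10/3, minimum W = -40/3

Extreme points and W = 9x1 - 4x2:
  (151/19, 177/38) → W = 1005/19
  (0, 10/3) → W = -40/3
  (17/8, 0) → W = 153/8
  (0, 0) → W = 0

At the optimal vertex, -2x1 + 12x2 = 40 and x1 = 0.
Solving simultaneously gives x1 = 0, x2 = 10/3.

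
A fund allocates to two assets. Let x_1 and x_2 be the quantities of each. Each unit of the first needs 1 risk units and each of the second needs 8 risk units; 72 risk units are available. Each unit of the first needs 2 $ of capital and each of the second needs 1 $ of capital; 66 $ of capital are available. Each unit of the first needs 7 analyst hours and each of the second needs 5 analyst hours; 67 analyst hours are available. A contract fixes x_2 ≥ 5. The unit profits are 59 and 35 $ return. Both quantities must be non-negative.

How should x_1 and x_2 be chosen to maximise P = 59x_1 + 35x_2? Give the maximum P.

x_1 = 6, x_2 = 5, maximum P = 529

Extreme points and P = 59x_1 + 35x_2:
  (0, 9) → P = 315
  (0, 5) → P = 175
  (176/51, 437/51) → P = 25679/51
  (6, 5) → P = 529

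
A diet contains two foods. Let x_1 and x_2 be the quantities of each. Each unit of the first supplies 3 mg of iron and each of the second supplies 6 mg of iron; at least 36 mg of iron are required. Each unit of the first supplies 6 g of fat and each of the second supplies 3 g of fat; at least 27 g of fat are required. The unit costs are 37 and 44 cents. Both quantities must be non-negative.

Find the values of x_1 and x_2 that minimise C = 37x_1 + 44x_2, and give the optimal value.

x_1 = 2, x_2 = 5, minimum C = 294

Feasible corners and C = 37x_1 + 44x_2:
  (0, 9) → C = 396
  (12, 0) → C = 444
  (2, 5) → C = 294
The feasible region is unbounded (it extends along (0, 1), (1, 0)), but C strictly increases along every unbounded feasible direction, so there is no improving ray and the minimum is attained at a vertex.

The binding constraints are 3x_1 + 6x_2 = 36 and 6x_1 + 3x_2 = 27.
Solving simultaneously gives x_1 = 2, x_2 = 5.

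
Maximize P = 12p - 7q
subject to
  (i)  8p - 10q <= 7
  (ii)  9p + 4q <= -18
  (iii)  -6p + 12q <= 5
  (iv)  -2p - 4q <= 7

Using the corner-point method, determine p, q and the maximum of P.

p = -11/7, q = -27/28, maximum P = -339/28

Feasible corners and P = 12p - 7q:
  (-59/33, -21/44) → P = -797/44
  (-11/7, -27/28) → P = -339/28
  (-13/6, -2/3) → P = -64/3

The binding constraints are 9p + 4q = -18 and -2p - 4q = 7.
Solving simultaneously gives p = -11/7, q = -27/28.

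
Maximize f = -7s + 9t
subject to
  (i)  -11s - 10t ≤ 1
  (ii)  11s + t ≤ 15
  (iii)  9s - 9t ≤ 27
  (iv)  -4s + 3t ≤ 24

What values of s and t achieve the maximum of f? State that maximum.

Extreme points and f = -7s + 9t:
  (29/21, -34/21) → f = -509/21
  (-243/73, 260/73) → f = 4041/73
  (3/2, -3/2) → f = -24
  (21/37, 324/37) → f = 2769/37

At the optimal vertex, 11s + t = 15 and -4s + 3t = 24.
Solving simultaneously gives s = 21/37, t = 324/37.

s = 21/37, t = 324/37, maximum f = 2769/37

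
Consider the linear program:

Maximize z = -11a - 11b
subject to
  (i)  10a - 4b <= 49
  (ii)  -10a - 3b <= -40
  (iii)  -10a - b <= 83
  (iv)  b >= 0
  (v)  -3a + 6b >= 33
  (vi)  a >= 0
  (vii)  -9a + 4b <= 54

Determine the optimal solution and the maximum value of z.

a = 47/23, b = 150/23, maximum z = -2167/23

Feasible corners and z = -11a - 11b:
  (71/8, 159/16) → z = -3311/16
  (103, 981/4) → z = -15323/4
  (47/23, 150/23) → z = -2167/23
  (0, 40/3) → z = -440/3
  (0, 27/2) → z = -297/2

At the optimal vertex, -10a - 3b = -40 and -3a + 6b = 33.
Solving simultaneously gives a = 47/23, b = 150/23.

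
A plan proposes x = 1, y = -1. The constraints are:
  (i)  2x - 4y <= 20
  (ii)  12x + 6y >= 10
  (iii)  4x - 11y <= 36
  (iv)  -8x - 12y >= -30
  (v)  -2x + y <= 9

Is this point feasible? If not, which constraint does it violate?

Constraint (ii): 12x + 6y = 6, which is not ≥ 10. All other constraints are satisfied.

not feasible — violates (ii)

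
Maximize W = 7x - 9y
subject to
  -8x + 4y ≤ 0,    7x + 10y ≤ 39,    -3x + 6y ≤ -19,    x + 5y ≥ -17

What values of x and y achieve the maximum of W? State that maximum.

x = 73/5, y = -158/25, maximum W = 3977/25

Corner points and W = 7x - 9y:
  (53/9, -2/9) → W = 389/9
  (73/5, -158/25) → W = 3977/25
  (-1/3, -10/3) → W = 83/3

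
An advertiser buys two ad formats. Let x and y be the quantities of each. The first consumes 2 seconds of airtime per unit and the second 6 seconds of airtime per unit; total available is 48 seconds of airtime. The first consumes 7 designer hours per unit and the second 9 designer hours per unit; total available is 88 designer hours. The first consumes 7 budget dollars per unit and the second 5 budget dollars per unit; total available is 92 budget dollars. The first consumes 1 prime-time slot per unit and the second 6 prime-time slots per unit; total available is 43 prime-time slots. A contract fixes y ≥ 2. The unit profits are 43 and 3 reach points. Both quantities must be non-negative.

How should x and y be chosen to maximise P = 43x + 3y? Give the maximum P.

x = 10, y = 2, maximum P = 436

Vertices and P = 43x + 3y:
  (0, 43/6) → P = 43/2
  (0, 2) → P = 6
  (47/11, 71/11) → P = 2234/11
  (10, 2) → P = 436

The optimum lies where 7x + 9y = 88 and y = 2.
Solving simultaneously gives x = 10, y = 2.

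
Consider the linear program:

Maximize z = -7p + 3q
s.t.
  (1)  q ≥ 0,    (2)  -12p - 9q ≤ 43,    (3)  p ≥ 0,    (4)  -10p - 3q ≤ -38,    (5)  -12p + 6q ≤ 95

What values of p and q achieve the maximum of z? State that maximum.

Feasible corners and z = -7p + 3q:
  (19/5, 0) → z = -133/5
  (0, 38/3) → z = 38
  (0, 95/6) → z = 95/2
The feasible region is unbounded (it extends along (1, 2), (1, 0)), but z strictly decreases along every unbounded feasible direction, so there is no improving ray and the maximum is attained at a vertex.

The optimum lies where p = 0 and -12p + 6q = 95.
Solving simultaneously gives p = 0, q = 95/6.

p = 0, q = 95/6, maximum z = 95/2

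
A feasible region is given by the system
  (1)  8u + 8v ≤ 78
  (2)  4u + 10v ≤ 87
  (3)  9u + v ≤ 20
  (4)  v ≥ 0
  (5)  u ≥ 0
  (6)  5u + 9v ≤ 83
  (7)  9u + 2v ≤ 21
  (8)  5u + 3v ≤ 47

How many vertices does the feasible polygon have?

Pairwise boundary intersections that survive every other constraint:
  (0, 87/10)
  (18/41, 699/82)
  (20/9, 0)
  (19/9, 1)
  (0, 0)

5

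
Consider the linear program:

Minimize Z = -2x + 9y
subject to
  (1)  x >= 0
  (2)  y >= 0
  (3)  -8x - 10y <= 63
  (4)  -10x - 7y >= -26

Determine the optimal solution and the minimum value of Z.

Feasible corners and Z = -2x + 9y:
  (0, 0) → Z = 0
  (0, 26/7) → Z = 234/7
  (13/5, 0) → Z = -26/5

The optimum lies where y = 0 and -10x - 7y = -26.
Solving simultaneously gives x = 13/5, y = 0.

x = 13/5, y = 0, minimum Z = -26/5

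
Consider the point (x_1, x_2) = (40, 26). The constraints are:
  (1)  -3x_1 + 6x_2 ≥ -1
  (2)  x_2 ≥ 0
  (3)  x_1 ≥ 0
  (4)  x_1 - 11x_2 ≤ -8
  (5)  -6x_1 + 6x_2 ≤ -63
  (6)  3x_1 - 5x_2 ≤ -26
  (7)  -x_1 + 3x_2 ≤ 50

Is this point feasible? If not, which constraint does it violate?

not feasible — violates (6)

Constraint (6): 3x_1 - 5x_2 = -10, which is not ≤ -26. All other constraints are satisfied.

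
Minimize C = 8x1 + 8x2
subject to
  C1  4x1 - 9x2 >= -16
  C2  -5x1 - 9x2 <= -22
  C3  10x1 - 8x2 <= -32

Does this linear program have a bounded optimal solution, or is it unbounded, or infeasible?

infeasible

The boundaries 4x1 - 9x2 = -16 and -5x1 - 9x2 = -22 meet at (2/3, 56/27), but that point violates 10x1 - 8x2 ≤ -32. Every candidate vertex is excluded by some other constraint, so the feasible region is empty.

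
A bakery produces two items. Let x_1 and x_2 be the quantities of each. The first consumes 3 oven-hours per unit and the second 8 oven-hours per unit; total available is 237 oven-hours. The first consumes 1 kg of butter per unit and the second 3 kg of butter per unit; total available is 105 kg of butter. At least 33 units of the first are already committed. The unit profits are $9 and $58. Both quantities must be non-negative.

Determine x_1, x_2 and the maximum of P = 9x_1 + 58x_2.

x_1 = 33, x_2 = 69/4, maximum P = 2595/2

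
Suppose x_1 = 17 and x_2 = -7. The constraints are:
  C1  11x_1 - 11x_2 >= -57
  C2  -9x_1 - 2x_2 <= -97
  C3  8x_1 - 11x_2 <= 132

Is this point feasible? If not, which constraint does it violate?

not feasible — violates C3

Constraint C3: 8x_1 - 11x_2 = 213, which is not ≤ 132. All other constraints are satisfied.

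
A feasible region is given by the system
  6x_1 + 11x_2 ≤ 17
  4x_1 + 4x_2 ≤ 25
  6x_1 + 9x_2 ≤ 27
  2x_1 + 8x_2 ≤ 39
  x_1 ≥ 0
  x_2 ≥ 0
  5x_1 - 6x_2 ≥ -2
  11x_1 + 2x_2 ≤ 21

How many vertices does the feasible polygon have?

Pairwise boundary intersections that survive every other constraint:
  (80/91, 97/91)
  (197/109, 61/109)
  (0, 0)
  (0, 1/3)
  (21/11, 0)

5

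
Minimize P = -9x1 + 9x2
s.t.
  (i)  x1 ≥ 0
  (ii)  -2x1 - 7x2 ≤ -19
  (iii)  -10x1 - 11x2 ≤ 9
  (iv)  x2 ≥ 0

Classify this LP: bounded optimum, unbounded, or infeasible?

From the feasible point (0, 19/7), moving in the direction (1, 0) keeps every constraint satisfied while P decreases without bound.

unbounded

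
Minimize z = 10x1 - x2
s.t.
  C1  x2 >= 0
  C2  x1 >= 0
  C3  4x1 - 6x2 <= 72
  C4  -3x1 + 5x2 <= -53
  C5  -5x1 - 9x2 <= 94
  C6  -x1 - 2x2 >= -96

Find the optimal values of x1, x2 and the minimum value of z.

Vertices and z = 10x1 - x2:
  (18, 0) → z = 180
  (53/3, 0) → z = 530/3
  (21, 2) → z = 208

At the optimal vertex, x2 = 0 and -3x1 + 5x2 = -53.
Solving simultaneously gives x1 = 53/3, x2 = 0.

x1 = 53/3, x2 = 0, minimum z = 530/3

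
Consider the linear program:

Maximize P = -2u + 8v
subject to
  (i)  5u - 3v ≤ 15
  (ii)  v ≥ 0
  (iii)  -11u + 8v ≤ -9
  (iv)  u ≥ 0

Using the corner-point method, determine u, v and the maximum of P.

u = 93/7, v = 120/7, maximum P = 774/7

Feasible corners and P = -2u + 8v:
  (3, 0) → P = -6
  (93/7, 120/7) → P = 774/7
  (9/11, 0) → P = -18/11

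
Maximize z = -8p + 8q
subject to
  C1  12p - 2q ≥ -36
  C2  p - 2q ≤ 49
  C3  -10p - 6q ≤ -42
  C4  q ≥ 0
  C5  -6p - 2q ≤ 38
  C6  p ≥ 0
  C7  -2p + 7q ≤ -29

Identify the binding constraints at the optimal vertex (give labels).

Vertices and z = -8p + 8q:
  (49, 0) → z = -392
  (95, 23) → z = -576
  (29/2, 0) → z = -116

The maximum is at (29/2, 0). Substituting into each constraint, equality holds for C4 and C7; the remaining constraints have slack.

C4 and C7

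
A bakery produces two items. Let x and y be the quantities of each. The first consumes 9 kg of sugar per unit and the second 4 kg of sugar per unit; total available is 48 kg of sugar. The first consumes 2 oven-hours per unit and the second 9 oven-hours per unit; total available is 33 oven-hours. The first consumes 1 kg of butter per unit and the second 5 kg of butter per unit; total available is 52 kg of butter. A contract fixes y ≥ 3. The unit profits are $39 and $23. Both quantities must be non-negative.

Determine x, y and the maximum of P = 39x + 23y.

Extreme points and P = 39x + 23y:
  (0, 11/3) → P = 253/3
  (0, 3) → P = 69
  (3, 3) → P = 186

x = 3, y = 3, maximum P = 186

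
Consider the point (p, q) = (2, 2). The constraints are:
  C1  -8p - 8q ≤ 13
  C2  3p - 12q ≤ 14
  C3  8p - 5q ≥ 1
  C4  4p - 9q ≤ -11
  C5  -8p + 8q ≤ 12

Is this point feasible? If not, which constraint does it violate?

not feasible — violates C4

Constraint C4: 4p - 9q = -10, which is not ≤ -11. All other constraints are satisfied.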